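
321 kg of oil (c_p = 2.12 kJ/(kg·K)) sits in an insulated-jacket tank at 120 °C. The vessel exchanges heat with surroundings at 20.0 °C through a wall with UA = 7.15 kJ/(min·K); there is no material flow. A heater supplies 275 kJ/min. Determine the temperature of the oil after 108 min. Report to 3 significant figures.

M c_p dT/dt = −UA(T − T_amb) + Q̇.
dT/dt = (T_ss − T)/τ with T_ss = T_amb + Q̇/UA = 20.0 + 275/7.15 = 58.462 °C, τ = M c_p/UA = 321·2.12/7.15 = 95.178 min.
Integrating: T(t) = T_ss + (T₀ − T_ss) e^(−t/τ).
T(108) = 58.462 + (61.538)·0.32151 = 78.247 °C.

78.2 °C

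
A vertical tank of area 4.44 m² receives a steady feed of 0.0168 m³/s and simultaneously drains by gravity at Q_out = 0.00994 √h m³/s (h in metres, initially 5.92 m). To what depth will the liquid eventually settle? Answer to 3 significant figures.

2.86 m

Level balance: A dh/dt = 0.0168 − 0.00994 √h. Setting dh/dt = 0:
Q_in = 0.00994 √h_ss ⇒ √h_ss = 0.0168/0.00994 = 1.6901.
h_ss = 1.6901² = 2.8566 m. (Since h₀ = 5.92 m > h_ss, the level will fall toward this value.)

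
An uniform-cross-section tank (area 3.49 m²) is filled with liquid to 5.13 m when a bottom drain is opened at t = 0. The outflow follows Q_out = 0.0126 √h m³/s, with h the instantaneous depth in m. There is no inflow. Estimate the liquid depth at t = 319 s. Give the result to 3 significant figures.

With no inflow, A dh/dt = −0.0126 √h.
Separate and integrate: 2(√h − √h₀) = −(0.0126/A) t.
√h = √5.13 − 0.0126·319/(2·3.49) = 2.2650 − 0.57585 = 1.6891.
h = 1.6891² = 2.8531 m.

2.85 m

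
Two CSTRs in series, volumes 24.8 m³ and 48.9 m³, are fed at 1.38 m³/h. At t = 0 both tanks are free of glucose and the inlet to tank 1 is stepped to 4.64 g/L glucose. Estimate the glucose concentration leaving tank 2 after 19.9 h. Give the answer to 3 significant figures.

0.849 g/L

Species balance on tank i: dCᵢ/dt = (Cᵢ₋₁ − Cᵢ)/τᵢ with τᵢ = Vᵢ/Q.
τ₁ = 24.8/1.38 = 17.971 h; τ₂ = 48.9/1.38 = 35.435 h.
Solving the cascade with C₁(0)=C₂(0)=0 gives C₂(t) = C_in[1 − (τ₁ e^(−t/τ₁) − τ₂ e^(−t/τ₂))/(τ₁ − τ₂)].
At t = 19.9: e^(−t/τ₁) = 0.33044, e^(−t/τ₂) = 0.57030.
C₂ = 4.64·[1 − (17.971·0.33044 − 35.435·0.57030)/(-17.464)] = 4.64·0.18287 = 0.84853 g/L.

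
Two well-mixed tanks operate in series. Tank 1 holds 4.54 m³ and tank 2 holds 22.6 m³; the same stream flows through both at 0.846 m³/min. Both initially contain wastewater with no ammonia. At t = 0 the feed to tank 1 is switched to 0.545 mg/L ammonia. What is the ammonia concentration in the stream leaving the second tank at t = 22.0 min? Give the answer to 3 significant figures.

0.248 mg/L

Time constants: τᵢ = Vᵢ/Q for each well-mixed tank.
τ₁ = 4.54/0.846 = 5.3664 min; τ₂ = 22.6/0.846 = 26.714 min.
Tank 1: C₁ = C_in(1 − e^(−t/τ₁)). Tank 2 (τ₁ ≠ τ₂): C₂ = C_in[1 − (τ₁ e^(−t/τ₁) − τ₂ e^(−t/τ₂))/(τ₁ − τ₂)].
At t = 22.0: e^(−t/τ₁) = 0.016580, e^(−t/τ₂) = 0.43888.
C₂ = 0.545·[1 − (5.3664·0.016580 − 26.714·0.43888)/(-21.348)] = 0.545·0.45497 = 0.24796 mg/L.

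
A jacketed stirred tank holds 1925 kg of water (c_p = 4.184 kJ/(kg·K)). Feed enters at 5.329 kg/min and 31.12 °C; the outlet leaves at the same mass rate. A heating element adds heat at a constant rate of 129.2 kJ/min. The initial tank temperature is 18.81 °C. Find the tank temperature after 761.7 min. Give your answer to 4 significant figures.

M c_p dT/dt = ṁ c_p (T_in − T) + Q̇.
τ = M/ṁ = 361.231 min; T_ss = T_in + Q̇/(ṁ c_p) = 31.12 + 129.2/(5.329·4.184) = 36.9146 °C.
Solution: T(t) = T_ss + (T₀ − T_ss) e^(−t/τ).
T(761.7) = 36.9146 + (-18.1046)·e^(−761.7/361.231) = 36.9146 + (-18.1046)·0.121405 = 34.7166 °C.

34.72 °C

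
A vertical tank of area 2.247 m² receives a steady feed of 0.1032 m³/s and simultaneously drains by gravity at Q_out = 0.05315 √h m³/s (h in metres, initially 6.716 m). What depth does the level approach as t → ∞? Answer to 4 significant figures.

A dh/dt = Q_in − 0.05315 √h. Steady state requires inflow = outflow:
Q_in = 0.05315 √h_ss ⇒ √h_ss = 0.1032/0.05315 = 1.94167.
h_ss = 1.94167² = 3.77010 m. (Since h₀ = 6.716 m > h_ss, the level will fall toward this value.)

3.770 m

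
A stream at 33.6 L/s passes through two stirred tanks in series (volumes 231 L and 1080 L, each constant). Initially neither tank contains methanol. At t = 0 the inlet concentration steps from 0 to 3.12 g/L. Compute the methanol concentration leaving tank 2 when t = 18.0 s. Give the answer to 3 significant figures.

Each tank obeys Vᵢ dCᵢ/dt = Q(Cᵢ₋₁ − Cᵢ), so τᵢ = Vᵢ/Q.
τ₁ = 231/33.6 = 6.8750 s; τ₂ = 1080/33.6 = 32.143 s.
Tank 1: C₁ = C_in(1 − e^(−t/τ₁)). Tank 2 (τ₁ ≠ τ₂): C₂ = C_in[1 − (τ₁ e^(−t/τ₁) − τ₂ e^(−t/τ₂))/(τ₁ − τ₂)].
At t = 18.0: e^(−t/τ₁) = 0.072935, e^(−t/τ₂) = 0.57121.
C₂ = 3.12·[1 − (6.8750·0.072935 − 32.143·0.57121)/(-25.268)] = 3.12·0.29322 = 0.91484 g/L.

0.915 g/L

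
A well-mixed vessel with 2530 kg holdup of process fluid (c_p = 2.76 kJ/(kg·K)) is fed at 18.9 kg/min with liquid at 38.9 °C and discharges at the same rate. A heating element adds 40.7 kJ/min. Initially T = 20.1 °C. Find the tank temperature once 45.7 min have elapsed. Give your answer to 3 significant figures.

M c_p dT/dt = ṁ c_p (T_in − T) + Q̇.
τ = M/ṁ = 133.86 min; T_ss = T_in + Q̇/(ṁ c_p) = 38.9 + 40.7/(18.9·2.76) = 39.680 °C.
T approaches T_ss exponentially: T(t) = T_ss + (T₀ − T_ss) e^(−t/τ).
T(45.7) = 39.680 + (-19.580)·e^(−45.7/133.86) = 39.680 + (-19.580)·0.71078 = 25.763 °C.

25.8 °C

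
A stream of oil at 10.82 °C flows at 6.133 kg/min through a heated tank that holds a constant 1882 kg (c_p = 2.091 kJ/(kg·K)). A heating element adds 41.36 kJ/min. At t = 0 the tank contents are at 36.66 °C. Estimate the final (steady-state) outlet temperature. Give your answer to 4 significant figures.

14.05 °C

Unsteady energy balance on the tank contents: M c_p dT/dt = ṁ c_p (T_in − T) + 41.36.
At steady state dT/dt = 0 ⇒ T_ss = T_in + Q̇/(ṁ c_p) = 10.82 + 41.36/(6.133·2.091) = 14.0452 °C.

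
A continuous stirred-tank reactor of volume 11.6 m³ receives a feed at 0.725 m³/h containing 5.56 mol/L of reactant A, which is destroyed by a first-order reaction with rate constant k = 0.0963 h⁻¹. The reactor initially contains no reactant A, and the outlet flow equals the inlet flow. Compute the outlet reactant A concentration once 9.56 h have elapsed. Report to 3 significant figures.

V dC/dt = Q(C_in − C) − k V C.
dC/dt = (Q/V) C_in − (Q/V + k) C; effective rate a = Q/V + k = 0.062500 + 0.0963 = 0.15880 h⁻¹.
C_ss = Q C_in/(Q + kV) = 2.1883 mol/L; C(t) = C_ss + (C₀ − C_ss) e^(−a t).
C(9.56) = 2.1883 + (-2.1883)·e^(−0.15880·9.56) = 2.1883 + (-2.1883)·0.21912 = 1.7088 mol/L.

1.71 mol/L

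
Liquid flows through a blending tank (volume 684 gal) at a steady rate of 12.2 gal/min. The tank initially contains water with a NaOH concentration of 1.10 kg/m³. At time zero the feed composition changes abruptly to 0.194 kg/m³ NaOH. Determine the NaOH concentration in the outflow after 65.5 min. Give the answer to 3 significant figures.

Accumulation = in − out for the solute gives V dC/dt = Q(C_in − C).
Time constant τ = V/Q = 684/12.2 = 56.066 min.
Solution: C(t) = C_in + (C₀ − C_in) e^(−t/τ).
C(65.5) = 0.194 + (1.10 − 0.194)·e^(−65.5/56.066) = 0.194 + (0.90600)·0.31090 = 0.47568 kg/m³.

0.476 kg/m³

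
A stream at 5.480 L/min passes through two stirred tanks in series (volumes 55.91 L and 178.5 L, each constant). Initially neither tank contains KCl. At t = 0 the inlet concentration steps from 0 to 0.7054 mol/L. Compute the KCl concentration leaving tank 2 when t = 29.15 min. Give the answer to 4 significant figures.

0.3042 mol/L

Time constants: τᵢ = Vᵢ/Q for each well-mixed tank.
τ₁ = 55.91/5.480 = 10.2026 min; τ₂ = 178.5/5.480 = 32.5730 min.
Solving the cascade with C₁(0)=C₂(0)=0 gives C₂(t) = C_in[1 − (τ₁ e^(−t/τ₁) − τ₂ e^(−t/τ₂))/(τ₁ − τ₂)].
At t = 29.15: e^(−t/τ₁) = 0.0574335, e^(−t/τ₂) = 0.408643.
C₂ = 0.7054·[1 − (10.2026·0.0574335 − 32.5730·0.408643)/(-22.3704)] = 0.7054·0.431180 = 0.304154 mol/L.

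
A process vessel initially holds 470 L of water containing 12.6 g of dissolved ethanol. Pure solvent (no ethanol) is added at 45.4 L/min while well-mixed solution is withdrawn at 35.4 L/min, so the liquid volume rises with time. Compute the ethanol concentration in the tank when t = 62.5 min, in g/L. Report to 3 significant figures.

0.000576 g/L

Total volume: dV/dt = Q_in − Q_out = 10.000 L/min, so V(t) = 470 + 10.000 t and V(62.5) = 1095.0 L.
Species balance (pure solvent in): dm/dt = −Q_out · m/V(t).
dm/m = −Q_out dt/(V₀ + 10.000 t); integrating gives ln(m/m₀) = −(Q_out/(Q_in−Q_out)) ln(V/V₀).
m = m₀ (V₀/V)^(Q_out/(Q_in−Q_out)) = 12.6 × (470/1095.0)^(3.5400) = 0.63106 g.
C = m/V = 0.63106/1095.0 = 0.00057631 g/L.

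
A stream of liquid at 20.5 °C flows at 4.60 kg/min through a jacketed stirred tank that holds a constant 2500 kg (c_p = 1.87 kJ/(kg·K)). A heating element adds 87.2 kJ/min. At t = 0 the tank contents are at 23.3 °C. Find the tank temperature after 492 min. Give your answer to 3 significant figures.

M c_p dT/dt = ṁ c_p (T_in − T) + Q̇.
Rearrange: dT/dt = (T_ss − T)/τ with τ = M/ṁ = 543.48 min and T_ss = T_in + Q̇/(ṁ c_p) = 30.637 °C.
T approaches T_ss exponentially: T(t) = T_ss + (T₀ − T_ss) e^(−t/τ).
T(492) = 30.637 + (-7.3372)·e^(−492/543.48) = 30.637 + (-7.3372)·0.40443 = 27.670 °C.

27.7 °C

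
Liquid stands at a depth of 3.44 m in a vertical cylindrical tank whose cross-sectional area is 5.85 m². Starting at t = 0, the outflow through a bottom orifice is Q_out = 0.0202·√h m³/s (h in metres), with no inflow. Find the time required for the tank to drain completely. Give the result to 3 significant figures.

1070 s

Mass balance (ρ constant): A dh/dt = −0.0202 √h.
This is separable: 2 d(√h)/dt = −0.0202/A, so √h = √h₀ − (0.0202/(2A)) t.
Set h = 0: 2√h₀ = (0.0202/A) t_empty ⇒ t_empty = 2A√h₀/0.0202.
t_empty = 2·5.85·√3.44/0.0202 = 11.700·1.8547/0.0202 = 1074.3 s.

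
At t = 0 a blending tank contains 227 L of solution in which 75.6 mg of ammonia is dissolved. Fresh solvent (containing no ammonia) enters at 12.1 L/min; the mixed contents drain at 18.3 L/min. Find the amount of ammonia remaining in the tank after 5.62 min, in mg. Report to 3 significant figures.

46.2 mg

Total volume: dV/dt = Q_in − Q_out = -6.2000 L/min, so V(t) = 227 − 6.2000 t and V(5.62) = 192.16 L.
Solute balance: dm/dt = 0 − Q_out C = −Q_out m/V(t).
Separate: dm/m = −Q_out dt/V(t) ⇒ ln(m/m₀) = −(Q_out/(Q_in−Q_out)) ln(V/V₀).
m = m₀ (V₀/V)^(Q_out/(Q_in−Q_out)) = 75.6 × (227/192.16)^(-2.9516) = 46.228 mg.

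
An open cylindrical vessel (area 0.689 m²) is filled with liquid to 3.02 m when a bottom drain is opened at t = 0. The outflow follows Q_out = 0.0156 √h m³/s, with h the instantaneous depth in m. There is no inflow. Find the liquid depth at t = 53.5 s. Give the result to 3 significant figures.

1.28 m

A dh/dt = −Q_out = −0.0156 √h.
Separate and integrate: 2(√h − √h₀) = −(0.0156/A) t.
√h = √3.02 − 0.0156·53.5/(2·0.689) = 1.7378 − 0.60566 = 1.1322.
h = 1.1322² = 1.2818 m.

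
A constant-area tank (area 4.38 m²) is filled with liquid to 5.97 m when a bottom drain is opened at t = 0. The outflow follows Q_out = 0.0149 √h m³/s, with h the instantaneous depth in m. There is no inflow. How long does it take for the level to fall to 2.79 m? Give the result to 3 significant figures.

A dh/dt = −Q_out = −0.0149 √h.
This is separable: 2 d(√h)/dt = −0.0149/A, so √h = √h₀ − (0.0149/(2A)) t.
t = 2A(√h₀ − √h)/0.0149 = 2·4.38·(√5.97 − √2.79)/0.0149
  = 8.7600 × (2.4434 − 1.6703) / 0.0149 = 454.48 s.

454 s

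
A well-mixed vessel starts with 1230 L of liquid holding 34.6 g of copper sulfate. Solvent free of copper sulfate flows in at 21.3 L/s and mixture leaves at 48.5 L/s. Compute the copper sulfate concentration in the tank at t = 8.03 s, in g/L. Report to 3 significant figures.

Total volume: dV/dt = Q_in − Q_out = -27.200 L/s, so V(t) = 1230 − 27.200 t and V(8.03) = 1011.6 L.
Species balance (pure solvent in): dm/dt = −Q_out · m/V(t).
Separate: dm/m = −Q_out dt/V(t) ⇒ ln(m/m₀) = −(Q_out/(Q_in−Q_out)) ln(V/V₀).
m = m₀ (V₀/V)^(Q_out/(Q_in−Q_out)) = 34.6 × (1230/1011.6)^(-1.7831) = 24.417 g.
C = m/V = 24.417/1011.6 = 0.024137 g/L.

0.0241 g/L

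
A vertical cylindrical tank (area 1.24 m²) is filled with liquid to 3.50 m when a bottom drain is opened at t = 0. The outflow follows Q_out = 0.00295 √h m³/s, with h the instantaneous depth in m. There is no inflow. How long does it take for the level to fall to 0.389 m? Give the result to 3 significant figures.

1050 s

Volume balance on the tank: A dh/dt = −0.00295 √h.
Separate and integrate: 2(√h − √h₀) = −(0.00295/A) t.
t = 2A(√h₀ − √h)/0.00295 = 2·1.24·(√3.50 − √0.389)/0.00295
  = 2.4800 × (1.8708 − 0.62370) / 0.00295 = 1048.4 s.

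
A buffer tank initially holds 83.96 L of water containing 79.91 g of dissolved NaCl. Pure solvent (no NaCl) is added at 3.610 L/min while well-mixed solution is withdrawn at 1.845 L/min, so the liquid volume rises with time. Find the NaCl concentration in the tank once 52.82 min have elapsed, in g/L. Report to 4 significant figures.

Total volume: dV/dt = Q_in − Q_out = 1.76500 L/min, so V(t) = 83.96 + 1.76500 t and V(52.82) = 177.187 L.
Solute balance: dm/dt = 0 − Q_out C = −Q_out m/V(t).
Separate: dm/m = −Q_out dt/V(t) ⇒ ln(m/m₀) = −(Q_out/(Q_in−Q_out)) ln(V/V₀).
m = m₀ (V₀/V)^(Q_out/(Q_in−Q_out)) = 79.91 × (83.96/177.187)^(1.04533) = 36.6049 g.
C = m/V = 36.6049/177.187 = 0.206589 g/L.

0.2066 g/L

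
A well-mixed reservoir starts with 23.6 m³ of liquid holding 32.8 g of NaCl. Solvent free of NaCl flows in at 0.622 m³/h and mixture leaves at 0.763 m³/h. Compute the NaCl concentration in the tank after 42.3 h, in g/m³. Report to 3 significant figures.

Let m(t) be the amount of NaCl. Volume: V(t) = V₀ + (Q_in − Q_out) t = 23.6 − 0.14100 t; V(42.3) = 17.636 m³.
No NaCl enters, so dm/dt = −Q_out · (m/V).
dm/m = −Q_out dt/(V₀ − 0.14100 t); integrating gives ln(m/m₀) = −(Q_out/(Q_in−Q_out)) ln(V/V₀).
m = m₀ (V₀/V)^(Q_out/(Q_in−Q_out)) = 32.8 × (23.6/17.636)^(-5.4113) = 6.7801 g.
C = m/V = 6.7801/17.636 = 0.38445 g/m³.

0.384 g/m³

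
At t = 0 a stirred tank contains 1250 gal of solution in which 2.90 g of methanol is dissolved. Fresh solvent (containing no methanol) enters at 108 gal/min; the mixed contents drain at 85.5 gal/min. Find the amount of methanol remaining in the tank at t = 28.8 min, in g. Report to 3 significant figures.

Total volume: dV/dt = Q_in − Q_out = 22.500 gal/min, so V(t) = 1250 + 22.500 t and V(28.8) = 1898.0 gal.
Solute balance: dm/dt = 0 − Q_out C = −Q_out m/V(t).
Separate: dm/m = −Q_out dt/V(t) ⇒ ln(m/m₀) = −(Q_out/(Q_in−Q_out)) ln(V/V₀).
m = m₀ (V₀/V)^(Q_out/(Q_in−Q_out)) = 2.90 × (1250/1898.0)^(3.8000) = 0.59310 g.

0.593 g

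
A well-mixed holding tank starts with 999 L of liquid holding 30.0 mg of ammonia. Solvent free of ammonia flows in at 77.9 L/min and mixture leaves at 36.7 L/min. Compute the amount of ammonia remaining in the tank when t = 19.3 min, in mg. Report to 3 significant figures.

17.8 mg

Total volume: dV/dt = Q_in − Q_out = 41.200 L/min, so V(t) = 999 + 41.200 t and V(19.3) = 1794.2 L.
No ammonia enters, so dm/dt = −Q_out · (m/V).
dm/m = −Q_out dt/(V₀ + 41.200 t); integrating gives ln(m/m₀) = −(Q_out/(Q_in−Q_out)) ln(V/V₀).
m = m₀ (V₀/V)^(Q_out/(Q_in−Q_out)) = 30.0 × (999/1794.2)^(0.89078) = 17.807 mg.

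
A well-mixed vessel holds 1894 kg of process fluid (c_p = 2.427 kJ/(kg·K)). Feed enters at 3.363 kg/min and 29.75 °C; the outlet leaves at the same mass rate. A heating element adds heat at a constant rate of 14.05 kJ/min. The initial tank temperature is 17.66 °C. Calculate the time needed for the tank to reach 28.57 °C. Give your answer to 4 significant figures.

878.7 min

M c_p dT/dt = ṁ c_p (T_in − T) + Q̇.
τ = M/ṁ = 563.188 min; T_ss = T_in + Q̇/(ṁ c_p) = 31.4714 °C.
T(t) = T_ss + (T₀ − T_ss) e^(−t/τ). Set T = 28.57:
e^(−t/τ) = (28.57 − 31.4714)/(17.66 − 31.4714) = 0.210072
t = −563.188 · ln(0.210072) = 878.743 min.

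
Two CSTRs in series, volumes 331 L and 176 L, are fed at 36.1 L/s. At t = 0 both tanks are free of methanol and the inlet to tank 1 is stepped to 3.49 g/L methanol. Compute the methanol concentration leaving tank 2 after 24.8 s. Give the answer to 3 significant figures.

3.02 g/L

Each tank obeys Vᵢ dCᵢ/dt = Q(Cᵢ₋₁ − Cᵢ), so τᵢ = Vᵢ/Q.
τ₁ = 331/36.1 = 9.1690 s; τ₂ = 176/36.1 = 4.8753 s.
Tank 1: C₁ = C_in(1 − e^(−t/τ₁)). Tank 2 (τ₁ ≠ τ₂): C₂ = C_in[1 − (τ₁ e^(−t/τ₁) − τ₂ e^(−t/τ₂))/(τ₁ − τ₂)].
At t = 24.8: e^(−t/τ₁) = 0.066885, e^(−t/τ₂) = 0.0061776.
C₂ = 3.49·[1 − (9.1690·0.066885 − 4.8753·0.0061776)/(4.2936)] = 3.49·0.86418 = 3.0160 g/L.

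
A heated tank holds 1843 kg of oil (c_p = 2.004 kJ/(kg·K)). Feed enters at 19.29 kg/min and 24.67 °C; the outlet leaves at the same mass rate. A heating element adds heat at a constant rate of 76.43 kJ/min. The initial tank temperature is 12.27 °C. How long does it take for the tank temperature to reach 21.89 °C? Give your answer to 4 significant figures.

105.7 min

M c_p dT/dt = ṁ c_p (T_in − T) + Q̇.
τ = M/ṁ = 95.5417 min; T_ss = T_in + Q̇/(ṁ c_p) = 26.6471 °C.
T(t) = T_ss + (T₀ − T_ss) e^(−t/τ). Set T = 21.89:
e^(−t/τ) = (21.89 − 26.6471)/(12.27 − 26.6471) = 0.330881
t = −95.5417 · ln(0.330881) = 105.669 min.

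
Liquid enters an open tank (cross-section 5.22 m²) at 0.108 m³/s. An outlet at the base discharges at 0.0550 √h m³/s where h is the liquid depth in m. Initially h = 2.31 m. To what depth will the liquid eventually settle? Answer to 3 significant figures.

3.86 m

A dh/dt = Q_in − 0.0550 √h. Steady state requires inflow = outflow:
Q_in = 0.0550 √h_ss ⇒ √h_ss = 0.108/0.0550 = 1.9636.
h_ss = 1.9636² = 3.8559 m. (Since h₀ = 2.31 m < h_ss, the level will rise toward this value.)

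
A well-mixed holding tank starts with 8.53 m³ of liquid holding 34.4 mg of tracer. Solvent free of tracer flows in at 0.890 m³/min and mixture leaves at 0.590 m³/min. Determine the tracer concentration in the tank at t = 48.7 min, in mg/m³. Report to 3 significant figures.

0.209 mg/m³

Let m(t) be the amount of tracer. Volume: V(t) = V₀ + (Q_in − Q_out) t = 8.53 + 0.30000 t; V(48.7) = 23.140 m³.
Species balance (pure solvent in): dm/dt = −Q_out · m/V(t).
dm/m = −Q_out dt/(V₀ + 0.30000 t); integrating gives ln(m/m₀) = −(Q_out/(Q_in−Q_out)) ln(V/V₀).
m = m₀ (V₀/V)^(Q_out/(Q_in−Q_out)) = 34.4 × (8.53/23.140)^(1.9667) = 4.8326 mg.
C = m/V = 4.8326/23.140 = 0.20884 mg/m³.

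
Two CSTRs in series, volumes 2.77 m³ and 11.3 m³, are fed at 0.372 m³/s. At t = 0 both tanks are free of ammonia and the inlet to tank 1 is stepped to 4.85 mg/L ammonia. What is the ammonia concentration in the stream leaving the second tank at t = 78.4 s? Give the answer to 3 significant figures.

4.36 mg/L

Each tank obeys Vᵢ dCᵢ/dt = Q(Cᵢ₋₁ − Cᵢ), so τᵢ = Vᵢ/Q.
τ₁ = 2.77/0.372 = 7.4462 s; τ₂ = 11.3/0.372 = 30.376 s.
Solving the cascade with C₁(0)=C₂(0)=0 gives C₂(t) = C_in[1 − (τ₁ e^(−t/τ₁) − τ₂ e^(−t/τ₂))/(τ₁ − τ₂)].
At t = 78.4: e^(−t/τ₁) = 2.6754e-05, e^(−t/τ₂) = 0.075702.
C₂ = 4.85·[1 − (7.4462·2.6754e-05 − 30.376·0.075702)/(-22.930)] = 4.85·0.89972 = 4.3637 mg/L.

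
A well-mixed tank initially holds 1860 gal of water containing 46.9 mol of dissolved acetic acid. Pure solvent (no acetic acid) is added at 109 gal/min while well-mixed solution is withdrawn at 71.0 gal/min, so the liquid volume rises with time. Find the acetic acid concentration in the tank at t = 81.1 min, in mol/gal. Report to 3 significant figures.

Let m(t) be the amount of acetic acid. Volume: V(t) = V₀ + (Q_in − Q_out) t = 1860 + 38.000 t; V(81.1) = 4941.8 gal.
No acetic acid enters, so dm/dt = −Q_out · (m/V).
Separate: dm/m = −Q_out dt/V(t) ⇒ ln(m/m₀) = −(Q_out/(Q_in−Q_out)) ln(V/V₀).
m = m₀ (V₀/V)^(Q_out/(Q_in−Q_out)) = 46.9 × (1860/4941.8)^(1.8684) = 7.5556 mol.
C = m/V = 7.5556/4941.8 = 0.0015289 mol/gal.

0.00153 mol/gal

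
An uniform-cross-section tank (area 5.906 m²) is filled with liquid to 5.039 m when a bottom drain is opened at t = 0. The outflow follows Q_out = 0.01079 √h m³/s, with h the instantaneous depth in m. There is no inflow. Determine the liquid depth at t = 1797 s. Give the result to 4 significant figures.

0.3639 m

A dh/dt = −Q_out = −0.01079 √h.
Separate and integrate: 2(√h − √h₀) = −(0.01079/A) t.
√h = √5.039 − 0.01079·1797/(2·5.906) = 2.24477 − 1.64152 = 0.603252.
h = 0.603252² = 0.363913 m.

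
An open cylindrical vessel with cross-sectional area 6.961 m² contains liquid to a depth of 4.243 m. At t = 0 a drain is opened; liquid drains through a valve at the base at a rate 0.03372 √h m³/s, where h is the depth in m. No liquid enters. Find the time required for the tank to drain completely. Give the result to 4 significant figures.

850.5 s

A dh/dt = −Q_out = −0.03372 √h.
Separate and integrate: 2(√h − √h₀) = −(0.03372/A) t.
Set h = 0: 2√h₀ = (0.03372/A) t_empty ⇒ t_empty = 2A√h₀/0.03372.
t_empty = 2·6.961·√4.243/0.03372 = 13.9220·2.05985/0.03372 = 850.454 s.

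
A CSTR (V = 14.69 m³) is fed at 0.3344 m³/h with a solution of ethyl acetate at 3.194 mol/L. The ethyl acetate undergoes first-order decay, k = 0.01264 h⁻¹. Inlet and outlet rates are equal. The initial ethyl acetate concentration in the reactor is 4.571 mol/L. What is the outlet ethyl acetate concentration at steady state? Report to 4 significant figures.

Species balance: V dC/dt = Q C_in − Q C − k V C.
Steady state (dC/dt = 0): C_ss = Q C_in/(Q + kV) = C_in/(1 + kV/Q).
C_ss = 0.3344·3.194/(0.3344 + 0.01264·14.69) = 1.06807/0.520082 = 2.05367 mol/L.

2.054 mol/L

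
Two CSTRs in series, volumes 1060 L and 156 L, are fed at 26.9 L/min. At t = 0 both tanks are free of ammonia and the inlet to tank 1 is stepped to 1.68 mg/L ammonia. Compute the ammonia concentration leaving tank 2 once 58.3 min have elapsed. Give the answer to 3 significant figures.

1.23 mg/L

Species balance on tank i: dCᵢ/dt = (Cᵢ₋₁ − Cᵢ)/τᵢ with τᵢ = Vᵢ/Q.
τ₁ = 1060/26.9 = 39.405 min; τ₂ = 156/26.9 = 5.7993 min.
Tank 1: C₁ = C_in(1 − e^(−t/τ₁)). Tank 2 (τ₁ ≠ τ₂): C₂ = C_in[1 − (τ₁ e^(−t/τ₁) − τ₂ e^(−t/τ₂))/(τ₁ − τ₂)].
At t = 58.3: e^(−t/τ₁) = 0.22775, e^(−t/τ₂) = 4.3056e-05.
C₂ = 1.68·[1 − (39.405·0.22775 − 5.7993·4.3056e-05)/(33.606)] = 1.68·0.73295 = 1.2314 mg/L.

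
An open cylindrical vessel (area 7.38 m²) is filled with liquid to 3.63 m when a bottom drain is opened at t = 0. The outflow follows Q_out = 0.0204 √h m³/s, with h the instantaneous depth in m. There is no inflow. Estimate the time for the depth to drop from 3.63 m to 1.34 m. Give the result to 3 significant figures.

541 s

With no inflow, A dh/dt = −0.0204 √h.
Separate and integrate: 2(√h − √h₀) = −(0.0204/A) t.
t = 2A(√h₀ − √h)/0.0204 = 2·7.38·(√3.63 − √1.34)/0.0204
  = 14.760 × (1.9053 − 1.1576) / 0.0204 = 540.96 s.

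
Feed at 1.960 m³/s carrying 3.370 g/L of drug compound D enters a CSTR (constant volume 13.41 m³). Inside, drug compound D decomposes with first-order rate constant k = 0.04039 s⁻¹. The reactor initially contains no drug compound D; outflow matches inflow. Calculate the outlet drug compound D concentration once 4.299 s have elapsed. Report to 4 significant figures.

Accumulation = in − out − consumed: V dC/dt = Q C_in − Q C − k V C.
dC/dt = (Q/V) C_in − (Q/V + k) C; effective rate a = Q/V + k = 0.146160 + 0.04039 = 0.186550 s⁻¹.
C_ss = Q C_in/(Q + kV) = 2.64036 g/L; C(t) = C_ss + (C₀ − C_ss) e^(−a t).
C(4.299) = 2.64036 + (-2.64036)·e^(−0.186550·4.299) = 2.64036 + (-2.64036)·0.448442 = 1.45631 g/L.

1.456 g/L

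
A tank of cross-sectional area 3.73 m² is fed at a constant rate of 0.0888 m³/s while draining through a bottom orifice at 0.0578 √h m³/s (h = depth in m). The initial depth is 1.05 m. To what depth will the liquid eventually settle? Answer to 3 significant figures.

Level balance: A dh/dt = 0.0888 − 0.0578 √h. Setting dh/dt = 0:
Q_in = 0.0578 √h_ss ⇒ √h_ss = 0.0888/0.0578 = 1.5363.
h_ss = 1.5363² = 2.3603 m. (Since h₀ = 1.05 m < h_ss, the level will rise toward this value.)

2.36 m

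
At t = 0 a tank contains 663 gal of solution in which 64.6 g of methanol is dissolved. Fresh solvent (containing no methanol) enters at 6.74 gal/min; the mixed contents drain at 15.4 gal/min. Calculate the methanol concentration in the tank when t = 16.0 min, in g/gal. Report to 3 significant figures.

0.0812 g/gal

Total volume: dV/dt = Q_in − Q_out = -8.6600 gal/min, so V(t) = 663 − 8.6600 t and V(16.0) = 524.44 gal.
Species balance (pure solvent in): dm/dt = −Q_out · m/V(t).
Separate: dm/m = −Q_out dt/V(t) ⇒ ln(m/m₀) = −(Q_out/(Q_in−Q_out)) ln(V/V₀).
m = m₀ (V₀/V)^(Q_out/(Q_in−Q_out)) = 64.6 × (663/524.44)^(-1.7783) = 42.577 g.
C = m/V = 42.577/524.44 = 0.081185 g/gal.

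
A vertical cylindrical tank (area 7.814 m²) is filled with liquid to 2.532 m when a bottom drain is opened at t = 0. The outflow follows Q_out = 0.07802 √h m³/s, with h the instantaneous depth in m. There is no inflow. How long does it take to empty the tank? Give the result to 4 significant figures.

318.7 s

A dh/dt = −Q_out = −0.07802 √h.
Separate and integrate: 2(√h − √h₀) = −(0.07802/A) t.
Set h = 0: 2√h₀ = (0.07802/A) t_empty ⇒ t_empty = 2A√h₀/0.07802.
t_empty = 2·7.814·√2.532/0.07802 = 15.6280·1.59123/0.07802 = 318.735 s.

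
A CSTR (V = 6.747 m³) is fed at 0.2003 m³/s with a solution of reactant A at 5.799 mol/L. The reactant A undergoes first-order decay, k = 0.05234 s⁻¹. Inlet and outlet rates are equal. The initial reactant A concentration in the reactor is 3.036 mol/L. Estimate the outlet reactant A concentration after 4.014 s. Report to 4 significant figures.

2.773 mol/L

V dC/dt = Q(C_in − C) − k V C.
dC/dt = (Q/V) C_in − (Q/V + k) C; effective rate a = Q/V + k = 0.0296873 + 0.05234 = 0.0820273 s⁻¹.
C_ss = Q C_in/(Q + kV) = 2.09877 mol/L; C(t) = C_ss + (C₀ − C_ss) e^(−a t).
C(4.014) = 2.09877 + (0.937229)·e^(−0.0820273·4.014) = 2.09877 + (0.937229)·0.719458 = 2.77307 mol/L.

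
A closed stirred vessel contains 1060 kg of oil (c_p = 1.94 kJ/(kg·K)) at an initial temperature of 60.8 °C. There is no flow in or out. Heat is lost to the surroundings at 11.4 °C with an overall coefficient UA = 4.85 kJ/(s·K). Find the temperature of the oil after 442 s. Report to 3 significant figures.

M c_p dT/dt = −UA(T − T_amb).
dT/dt = (T_ss − T)/τ with T_ss = T_amb = 11.400 °C, τ = M c_p/UA = 1060·1.94/4.85 = 424.00 s.
This is linear first-order; T(t) = T_ss + (T₀ − T_ss) e^(−t/τ).
T(442) = 11.400 + (49.400)·0.35259 = 28.818 °C.

28.8 °C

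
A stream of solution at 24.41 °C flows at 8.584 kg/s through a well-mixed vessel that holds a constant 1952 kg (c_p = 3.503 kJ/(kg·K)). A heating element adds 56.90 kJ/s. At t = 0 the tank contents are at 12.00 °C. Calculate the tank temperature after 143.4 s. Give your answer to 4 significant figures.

M c_p dT/dt = ṁ c_p (T_in − T) + Q̇.
Rearrange: dT/dt = (T_ss − T)/τ with τ = M/ṁ = 227.400 s and T_ss = T_in + Q̇/(ṁ c_p) = 26.3023 °C.
Integrating: T(t) = T_ss + (T₀ − T_ss) e^(−t/τ).
T(143.4) = 26.3023 + (-14.3023)·e^(−143.4/227.400) = 26.3023 + (-14.3023)·0.532268 = 18.6896 °C.

18.69 °C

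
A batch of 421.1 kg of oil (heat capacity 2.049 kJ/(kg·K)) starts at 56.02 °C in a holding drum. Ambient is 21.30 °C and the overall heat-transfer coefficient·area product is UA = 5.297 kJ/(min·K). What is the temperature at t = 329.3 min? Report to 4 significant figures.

Unsteady energy balance on the tank contents: M c_p dT/dt = −UA(T − T_amb).
dT/dt = (T_ss − T)/τ with T_ss = T_amb = 21.3000 °C, τ = M c_p/UA = 421.1·2.049/5.297 = 162.891 min.
T approaches T_ss exponentially: T(t) = T_ss + (T₀ − T_ss) e^(−t/τ).
T(329.3) = 21.3000 + (34.7200)·0.132444 = 25.8984 °C.

25.90 °C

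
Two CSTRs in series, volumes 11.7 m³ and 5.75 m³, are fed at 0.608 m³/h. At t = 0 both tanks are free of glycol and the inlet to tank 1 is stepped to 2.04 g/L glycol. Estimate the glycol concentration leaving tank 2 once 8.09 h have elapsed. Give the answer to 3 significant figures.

Species balance on tank i: dCᵢ/dt = (Cᵢ₋₁ − Cᵢ)/τᵢ with τᵢ = Vᵢ/Q.
τ₁ = 11.7/0.608 = 19.243 h; τ₂ = 5.75/0.608 = 9.4572 h.
Solving the cascade with C₁(0)=C₂(0)=0 gives C₂(t) = C_in[1 − (τ₁ e^(−t/τ₁) − τ₂ e^(−t/τ₂))/(τ₁ − τ₂)].
At t = 8.09: e^(−t/τ₁) = 0.65678, e^(−t/τ₂) = 0.42510.
C₂ = 2.04·[1 − (19.243·0.65678 − 9.4572·0.42510)/(9.7862)] = 2.04·0.11932 = 0.24342 g/L.

0.243 g/L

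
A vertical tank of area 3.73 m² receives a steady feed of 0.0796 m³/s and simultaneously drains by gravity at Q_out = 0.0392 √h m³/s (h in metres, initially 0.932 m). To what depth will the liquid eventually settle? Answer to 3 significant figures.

4.12 m

Level balance: A dh/dt = 0.0796 − 0.0392 √h. Setting dh/dt = 0:
Q_in = 0.0392 √h_ss ⇒ √h_ss = 0.0796/0.0392 = 2.0306.
h_ss = 2.0306² = 4.1234 m. (Since h₀ = 0.932 m < h_ss, the level will rise toward this value.)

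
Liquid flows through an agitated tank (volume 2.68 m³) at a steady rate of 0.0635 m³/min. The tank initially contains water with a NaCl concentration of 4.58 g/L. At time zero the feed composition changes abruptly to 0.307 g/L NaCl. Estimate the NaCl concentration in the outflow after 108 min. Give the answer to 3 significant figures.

Unsteady species balance (constant V, well mixed): V dC/dt = Q(C_in − C).
Time constant τ = V/Q = 2.68/0.0635 = 42.205 min.
Solution: C(t) = C_in + (C₀ − C_in) e^(−t/τ).
C(108) = 0.307 + (4.58 − 0.307)·e^(−108/42.205) = 0.307 + (4.2730)·0.077386 = 0.63767 g/L.

0.638 g/L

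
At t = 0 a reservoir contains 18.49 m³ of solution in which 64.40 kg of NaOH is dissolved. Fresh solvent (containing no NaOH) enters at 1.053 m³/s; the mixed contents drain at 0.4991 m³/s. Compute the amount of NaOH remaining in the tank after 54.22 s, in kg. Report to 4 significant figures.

27.00 kg

Let m(t) be the amount of NaOH. Volume: V(t) = V₀ + (Q_in − Q_out) t = 18.49 + 0.553900 t; V(54.22) = 48.5225 m³.
Solute balance: dm/dt = 0 − Q_out C = −Q_out m/V(t).
dm/m = −Q_out dt/(V₀ + 0.553900 t); integrating gives ln(m/m₀) = −(Q_out/(Q_in−Q_out)) ln(V/V₀).
m = m₀ (V₀/V)^(Q_out/(Q_in−Q_out)) = 64.40 × (18.49/48.5225)^(0.901065) = 26.9982 kg.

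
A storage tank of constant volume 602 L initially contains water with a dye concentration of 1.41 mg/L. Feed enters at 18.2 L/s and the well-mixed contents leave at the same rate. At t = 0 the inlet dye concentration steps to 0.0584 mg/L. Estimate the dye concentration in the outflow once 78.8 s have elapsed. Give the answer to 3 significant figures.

0.183 mg/L

Transient balance on the dissolved component: V dC/dt = Q(C_in − C).
Time constant τ = V/Q = 602/18.2 = 33.077 s.
Solution: C(t) = C_in + (C₀ − C_in) e^(−t/τ).
C(78.8) = 0.0584 + (1.41 − 0.0584)·e^(−78.8/33.077) = 0.0584 + (1.3516)·0.092336 = 0.18320 mg/L.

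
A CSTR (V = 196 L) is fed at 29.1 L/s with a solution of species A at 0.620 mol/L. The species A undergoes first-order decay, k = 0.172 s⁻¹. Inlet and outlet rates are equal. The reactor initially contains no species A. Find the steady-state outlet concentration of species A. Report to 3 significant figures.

V dC/dt = Q(C_in − C) − k V C.
At steady state: 0 = Q C_in − (Q + kV) C_ss, so C_ss = Q C_in/(Q + kV).
C_ss = 29.1·0.620/(29.1 + 0.172·196) = 18.042/62.812 = 0.28724 mol/L.

0.287 mol/L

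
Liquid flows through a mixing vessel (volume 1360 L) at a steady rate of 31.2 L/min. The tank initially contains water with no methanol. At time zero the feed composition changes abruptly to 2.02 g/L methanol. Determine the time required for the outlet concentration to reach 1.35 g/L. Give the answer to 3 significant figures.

48.1 min

Species balance: V dC/dt = Q(C_in − C) ⇒ τ = V/Q = 43.590 min.
C(t) = C_in + (C₀ − C_in) e^(−t/τ). Set C = 1.35 and solve for t:
e^(−t/τ) = (C − C_in)/(C₀ − C_in) = (1.35 − 2.02)/(0 − 2.02) = 0.33168
t = −τ ln(…) = 43.590 × 1.1036 = 48.105 min.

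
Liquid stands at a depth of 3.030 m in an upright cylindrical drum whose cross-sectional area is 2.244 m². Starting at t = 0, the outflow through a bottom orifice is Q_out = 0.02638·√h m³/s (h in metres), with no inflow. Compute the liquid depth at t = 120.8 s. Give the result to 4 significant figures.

1.062 m

Unsteady balance on liquid volume: A dh/dt = −0.02638 √h.
This is separable: 2 d(√h)/dt = −0.02638/A, so √h = √h₀ − (0.02638/(2A)) t.
√h = √3.030 − 0.02638·120.8/(2·2.244) = 1.74069 − 0.710050 = 1.03064.
h = 1.03064² = 1.06222 m.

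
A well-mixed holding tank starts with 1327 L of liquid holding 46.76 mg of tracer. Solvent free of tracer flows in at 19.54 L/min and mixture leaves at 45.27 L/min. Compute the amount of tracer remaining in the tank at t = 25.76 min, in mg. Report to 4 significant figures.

Let m(t) be the amount of tracer. Volume: V(t) = V₀ + (Q_in − Q_out) t = 1327 − 25.7300 t; V(25.76) = 664.195 L.
No tracer enters, so dm/dt = −Q_out · (m/V).
dm/m = −Q_out dt/(V₀ − 25.7300 t); integrating gives ln(m/m₀) = −(Q_out/(Q_in−Q_out)) ln(V/V₀).
m = m₀ (V₀/V)^(Q_out/(Q_in−Q_out)) = 46.76 × (1327/664.195)^(-1.75942) = 13.8368 mg.

13.84 mg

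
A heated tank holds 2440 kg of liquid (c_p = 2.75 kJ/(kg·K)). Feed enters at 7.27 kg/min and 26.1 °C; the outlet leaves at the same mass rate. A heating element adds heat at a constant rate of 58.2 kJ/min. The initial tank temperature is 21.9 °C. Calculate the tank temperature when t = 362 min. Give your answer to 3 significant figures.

First-law balance (no shaft work): M c_p dT/dt = ṁ c_p (T_in − T) + 58.2.
τ = M/ṁ = 335.63 min; T_ss = T_in + Q̇/(ṁ c_p) = 26.1 + 58.2/(7.27·2.75) = 29.011 °C.
Solution: T(t) = T_ss + (T₀ − T_ss) e^(−t/τ).
T(362) = 29.011 + (-7.1111)·e^(−362/335.63) = 29.011 + (-7.1111)·0.34008 = 26.593 °C.

26.6 °C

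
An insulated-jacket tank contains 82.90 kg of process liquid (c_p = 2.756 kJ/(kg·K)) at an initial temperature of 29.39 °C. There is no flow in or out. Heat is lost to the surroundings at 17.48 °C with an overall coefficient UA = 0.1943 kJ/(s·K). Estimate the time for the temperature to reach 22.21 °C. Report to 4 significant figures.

Lumped-capacitance energy balance: M c_p dT/dt = UA(T_amb − T).
τ = M c_p/UA = 1175.87 s; T_ss = T_amb = 17.4800 °C.
T(t) = T_ss + (T₀ − T_ss)e^(−t/τ); set T = 22.21:
t = −τ ln[(T − T_ss)/(T₀ − T_ss)] = −1175.87 · ln(0.397145) = 1085.86 s.

1086 s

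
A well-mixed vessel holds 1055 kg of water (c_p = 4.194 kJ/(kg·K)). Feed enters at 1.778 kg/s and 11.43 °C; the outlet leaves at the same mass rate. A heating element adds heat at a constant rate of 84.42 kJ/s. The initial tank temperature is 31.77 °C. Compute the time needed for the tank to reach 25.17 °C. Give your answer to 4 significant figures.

780.9 s

M c_p dT/dt = ṁ c_p (T_in − T) + Q̇.
τ = M/ṁ = 593.363 s; T_ss = T_in + Q̇/(ṁ c_p) = 22.7510 °C.
T(t) = T_ss + (T₀ − T_ss) e^(−t/τ). Set T = 25.17:
e^(−t/τ) = (25.17 − 22.7510)/(31.77 − 22.7510) = 0.268211
t = −593.363 · ln(0.268211) = 780.856 s.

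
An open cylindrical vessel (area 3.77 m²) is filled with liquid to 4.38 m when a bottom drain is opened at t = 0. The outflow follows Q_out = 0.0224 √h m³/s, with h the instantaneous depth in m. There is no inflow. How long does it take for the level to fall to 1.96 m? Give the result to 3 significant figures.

233 s

Mass balance (ρ constant): A dh/dt = −0.0224 √h.
Separate and integrate: 2(√h − √h₀) = −(0.0224/A) t.
t = 2A(√h₀ − √h)/0.0224 = 2·3.77·(√4.38 − √1.96)/0.0224
  = 7.5400 × (2.0928 − 1.4000) / 0.0224 = 233.22 s.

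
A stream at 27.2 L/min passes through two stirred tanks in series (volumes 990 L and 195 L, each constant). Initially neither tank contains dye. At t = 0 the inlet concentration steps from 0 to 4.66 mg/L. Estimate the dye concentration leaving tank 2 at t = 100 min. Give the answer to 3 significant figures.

4.29 mg/L

Each tank obeys Vᵢ dCᵢ/dt = Q(Cᵢ₋₁ − Cᵢ), so τᵢ = Vᵢ/Q.
τ₁ = 990/27.2 = 36.397 min; τ₂ = 195/27.2 = 7.1691 min.
Tank 1: C₁ = C_in(1 − e^(−t/τ₁)). Tank 2 (τ₁ ≠ τ₂): C₂ = C_in[1 − (τ₁ e^(−t/τ₁) − τ₂ e^(−t/τ₂))/(τ₁ − τ₂)].
At t = 100: e^(−t/τ₁) = 0.064089, e^(−t/τ₂) = 8.7528e-07.
C₂ = 4.66·[1 − (36.397·0.064089 − 7.1691·8.7528e-07)/(29.228)] = 4.66·0.92019 = 4.2881 mg/L.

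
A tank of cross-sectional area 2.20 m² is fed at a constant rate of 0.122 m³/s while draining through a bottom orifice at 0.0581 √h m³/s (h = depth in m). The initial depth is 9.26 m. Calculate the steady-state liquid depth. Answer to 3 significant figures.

4.41 m

Unsteady balance on liquid volume: A dh/dt = Q_in − 0.0581 √h. At steady state dh/dt = 0:
Q_in = 0.0581 √h_ss ⇒ √h_ss = 0.122/0.0581 = 2.0998.
h_ss = 2.0998² = 4.4093 m. (Since h₀ = 9.26 m > h_ss, the level will fall toward this value.)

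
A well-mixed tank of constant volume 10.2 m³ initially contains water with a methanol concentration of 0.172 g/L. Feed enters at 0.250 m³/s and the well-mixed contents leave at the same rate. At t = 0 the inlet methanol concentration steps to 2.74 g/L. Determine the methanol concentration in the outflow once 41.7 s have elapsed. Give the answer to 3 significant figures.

1.82 g/L

Species balance on the tank: V dC/dt = Q(C_in − C).
Time constant τ = V/Q = 10.2/0.250 = 40.800 s.
This is linear first-order; C(t) = C_in + (C₀ − C_in) e^(−t/τ).
C(41.7) = 2.74 + (0.172 − 2.74)·e^(−41.7/40.800) = 2.74 + (-2.5680)·0.35985 = 1.8159 g/L.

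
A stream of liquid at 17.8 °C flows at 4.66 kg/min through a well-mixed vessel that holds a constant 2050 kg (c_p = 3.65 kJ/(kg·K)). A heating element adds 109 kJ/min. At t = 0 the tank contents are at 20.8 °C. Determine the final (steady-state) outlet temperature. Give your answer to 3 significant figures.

First-law balance (no shaft work): M c_p dT/dt = ṁ c_p (T_in − T) + 109.
At steady state dT/dt = 0 ⇒ T_ss = T_in + Q̇/(ṁ c_p) = 17.8 + 109/(4.66·3.65) = 24.208 °C.

24.2 °C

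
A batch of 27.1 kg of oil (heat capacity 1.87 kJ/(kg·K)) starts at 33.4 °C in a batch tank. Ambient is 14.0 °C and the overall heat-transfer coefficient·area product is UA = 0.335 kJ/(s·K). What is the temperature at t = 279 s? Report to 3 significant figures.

17.1 °C

Lumped-capacitance energy balance: M c_p dT/dt = UA(T_amb − T).
dT/dt = (T_ss − T)/τ with T_ss = T_amb = 14.000 °C, τ = M c_p/UA = 27.1·1.87/0.335 = 151.27 s.
Solution: T(t) = T_ss + (T₀ − T_ss) e^(−t/τ).
T(279) = 14.000 + (19.400)·0.15813 = 17.068 °C.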